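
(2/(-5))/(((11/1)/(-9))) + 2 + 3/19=2597/1045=2.49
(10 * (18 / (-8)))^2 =2025 / 4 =506.25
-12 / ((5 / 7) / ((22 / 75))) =-616 / 125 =-4.93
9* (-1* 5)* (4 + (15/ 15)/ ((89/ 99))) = -20475/ 89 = -230.06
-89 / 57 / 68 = -89 / 3876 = -0.02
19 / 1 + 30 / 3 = 29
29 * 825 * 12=287100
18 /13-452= -5858 /13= -450.62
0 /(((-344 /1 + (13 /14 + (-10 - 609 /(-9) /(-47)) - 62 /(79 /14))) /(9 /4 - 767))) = 0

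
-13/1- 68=-81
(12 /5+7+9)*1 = 92 /5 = 18.40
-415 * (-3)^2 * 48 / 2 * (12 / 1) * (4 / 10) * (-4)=1721088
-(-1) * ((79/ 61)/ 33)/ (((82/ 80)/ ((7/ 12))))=0.02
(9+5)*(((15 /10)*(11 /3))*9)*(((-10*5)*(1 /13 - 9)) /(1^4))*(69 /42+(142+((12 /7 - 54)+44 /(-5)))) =331830180 /13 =25525398.46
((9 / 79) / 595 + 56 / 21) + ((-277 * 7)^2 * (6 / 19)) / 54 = 176747121424 / 8037855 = 21989.34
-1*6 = -6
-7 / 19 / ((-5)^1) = 7 / 95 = 0.07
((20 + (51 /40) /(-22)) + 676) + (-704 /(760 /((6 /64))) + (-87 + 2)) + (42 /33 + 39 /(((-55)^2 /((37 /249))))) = 46721912359 /76326800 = 612.13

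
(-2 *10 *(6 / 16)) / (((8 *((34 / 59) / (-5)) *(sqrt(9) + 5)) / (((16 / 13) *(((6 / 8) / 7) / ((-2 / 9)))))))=-119475 / 198016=-0.60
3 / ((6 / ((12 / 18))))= 1 / 3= 0.33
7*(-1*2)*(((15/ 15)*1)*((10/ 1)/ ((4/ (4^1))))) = -140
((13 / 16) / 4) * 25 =325 / 64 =5.08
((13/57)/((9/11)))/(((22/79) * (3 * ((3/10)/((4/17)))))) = 20540/78489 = 0.26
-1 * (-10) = 10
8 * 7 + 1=57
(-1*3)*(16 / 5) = -48 / 5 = -9.60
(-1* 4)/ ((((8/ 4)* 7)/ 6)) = -12/ 7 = -1.71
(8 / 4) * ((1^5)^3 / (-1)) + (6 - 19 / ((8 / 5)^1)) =-63 / 8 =-7.88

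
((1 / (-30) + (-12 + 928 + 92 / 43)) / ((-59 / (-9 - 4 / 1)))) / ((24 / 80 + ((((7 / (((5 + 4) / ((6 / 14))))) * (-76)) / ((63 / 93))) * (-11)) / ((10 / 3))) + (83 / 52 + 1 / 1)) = 2802188662 / 1749588773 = 1.60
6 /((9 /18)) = 12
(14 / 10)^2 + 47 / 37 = 2988 / 925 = 3.23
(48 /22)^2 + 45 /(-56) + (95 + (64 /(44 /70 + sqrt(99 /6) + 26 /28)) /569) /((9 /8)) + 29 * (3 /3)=1254400 * sqrt(66) /353190249 + 280940100348235 /2393217127224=117.42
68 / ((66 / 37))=1258 / 33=38.12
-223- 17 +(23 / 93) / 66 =-240.00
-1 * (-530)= 530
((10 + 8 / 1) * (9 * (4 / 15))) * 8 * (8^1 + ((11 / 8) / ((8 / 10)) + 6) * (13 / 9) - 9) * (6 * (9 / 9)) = 21045.60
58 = 58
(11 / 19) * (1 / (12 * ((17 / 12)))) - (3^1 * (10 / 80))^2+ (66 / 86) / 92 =-0.10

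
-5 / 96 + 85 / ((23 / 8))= 65165 / 2208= 29.51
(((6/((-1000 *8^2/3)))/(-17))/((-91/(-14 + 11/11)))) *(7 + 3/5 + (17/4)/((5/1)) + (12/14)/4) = 10917/533120000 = 0.00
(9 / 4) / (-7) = -9 / 28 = -0.32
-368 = -368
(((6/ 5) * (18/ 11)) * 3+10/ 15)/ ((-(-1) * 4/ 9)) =1623/ 110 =14.75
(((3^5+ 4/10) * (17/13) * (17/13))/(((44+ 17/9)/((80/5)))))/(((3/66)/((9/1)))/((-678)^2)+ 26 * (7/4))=3.19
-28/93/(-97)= 28/9021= 0.00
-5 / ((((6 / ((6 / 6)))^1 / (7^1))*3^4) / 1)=-35 / 486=-0.07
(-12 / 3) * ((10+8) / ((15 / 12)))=-288 / 5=-57.60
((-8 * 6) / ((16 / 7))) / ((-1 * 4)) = 21 / 4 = 5.25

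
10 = 10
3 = 3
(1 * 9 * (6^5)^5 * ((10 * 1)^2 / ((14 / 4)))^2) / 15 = 682326912718312833024000 / 49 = 13925039035067608837224.49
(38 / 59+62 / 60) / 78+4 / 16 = 9371 / 34515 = 0.27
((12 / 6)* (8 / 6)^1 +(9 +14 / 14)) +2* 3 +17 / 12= 241 / 12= 20.08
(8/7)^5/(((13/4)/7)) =4.20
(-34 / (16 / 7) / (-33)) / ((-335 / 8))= -119 / 11055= -0.01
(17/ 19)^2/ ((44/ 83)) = 23987/ 15884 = 1.51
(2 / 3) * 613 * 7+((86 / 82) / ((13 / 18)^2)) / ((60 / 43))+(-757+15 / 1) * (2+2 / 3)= 30606813 / 34645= 883.44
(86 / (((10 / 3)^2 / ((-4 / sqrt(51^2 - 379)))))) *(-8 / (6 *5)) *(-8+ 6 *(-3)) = -13416 *sqrt(2222) / 138875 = -4.55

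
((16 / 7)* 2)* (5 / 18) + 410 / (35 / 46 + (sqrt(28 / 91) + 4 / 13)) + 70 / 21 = 9956715070 / 18792207 - 22556560* sqrt(13) / 298289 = 257.18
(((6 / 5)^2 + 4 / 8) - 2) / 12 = -1 / 200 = -0.00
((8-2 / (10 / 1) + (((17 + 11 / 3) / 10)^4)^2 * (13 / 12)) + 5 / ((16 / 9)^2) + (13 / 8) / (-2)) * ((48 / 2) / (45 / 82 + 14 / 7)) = 3475.42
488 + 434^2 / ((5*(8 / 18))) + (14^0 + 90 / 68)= 14492589 / 170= 85250.52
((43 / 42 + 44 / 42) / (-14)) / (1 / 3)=-0.44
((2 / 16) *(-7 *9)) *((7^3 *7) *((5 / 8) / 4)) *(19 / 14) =-2052855 / 512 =-4009.48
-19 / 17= -1.12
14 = 14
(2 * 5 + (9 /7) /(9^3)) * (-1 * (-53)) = 300563 /567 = 530.09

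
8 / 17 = 0.47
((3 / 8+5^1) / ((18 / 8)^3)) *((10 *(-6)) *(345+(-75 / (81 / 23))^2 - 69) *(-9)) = 3658983520 / 19683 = 185895.62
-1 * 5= -5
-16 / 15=-1.07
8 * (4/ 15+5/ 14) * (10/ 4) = 262/ 21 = 12.48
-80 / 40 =-2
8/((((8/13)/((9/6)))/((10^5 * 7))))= 13650000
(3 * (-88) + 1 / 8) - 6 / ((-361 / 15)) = -761351 / 2888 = -263.63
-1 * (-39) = 39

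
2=2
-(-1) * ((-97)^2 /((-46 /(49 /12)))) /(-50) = 16.70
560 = 560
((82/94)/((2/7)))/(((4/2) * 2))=287/376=0.76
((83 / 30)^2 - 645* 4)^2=5359738942321 / 810000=6616961.66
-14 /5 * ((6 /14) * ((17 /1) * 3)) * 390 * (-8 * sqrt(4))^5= 25027411968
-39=-39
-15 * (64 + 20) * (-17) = 21420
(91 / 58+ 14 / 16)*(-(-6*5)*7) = 513.23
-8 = -8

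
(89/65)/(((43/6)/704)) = 375936/2795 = 134.50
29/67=0.43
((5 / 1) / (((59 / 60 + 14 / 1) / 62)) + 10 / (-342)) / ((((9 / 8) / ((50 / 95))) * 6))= 4098200 / 2543967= 1.61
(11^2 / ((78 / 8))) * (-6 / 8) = -121 / 13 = -9.31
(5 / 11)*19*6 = 570 / 11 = 51.82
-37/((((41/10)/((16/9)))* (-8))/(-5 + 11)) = 1480/123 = 12.03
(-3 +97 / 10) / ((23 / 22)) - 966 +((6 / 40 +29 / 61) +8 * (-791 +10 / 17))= -3473783671 / 477020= -7282.26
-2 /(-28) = 1 /14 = 0.07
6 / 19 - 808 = -15346 / 19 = -807.68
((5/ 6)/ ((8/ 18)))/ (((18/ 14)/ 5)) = 7.29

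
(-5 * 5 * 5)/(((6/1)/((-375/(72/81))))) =140625/16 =8789.06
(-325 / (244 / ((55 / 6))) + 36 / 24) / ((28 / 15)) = -78395 / 13664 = -5.74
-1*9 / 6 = -3 / 2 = -1.50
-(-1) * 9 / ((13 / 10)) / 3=30 / 13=2.31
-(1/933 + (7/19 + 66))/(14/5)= -420190/17727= -23.70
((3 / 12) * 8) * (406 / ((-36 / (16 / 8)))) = -406 / 9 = -45.11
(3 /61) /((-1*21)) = -1 /427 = -0.00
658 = 658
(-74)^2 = 5476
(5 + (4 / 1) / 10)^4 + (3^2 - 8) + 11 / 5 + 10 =539691 / 625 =863.51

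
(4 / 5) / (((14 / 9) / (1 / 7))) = 18 / 245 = 0.07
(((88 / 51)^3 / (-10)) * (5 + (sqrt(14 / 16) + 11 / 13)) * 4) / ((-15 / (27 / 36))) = 85184 * sqrt(14) / 3316275 + 25895936 / 43111575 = 0.70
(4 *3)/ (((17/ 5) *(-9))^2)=100/ 7803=0.01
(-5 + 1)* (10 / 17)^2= -400 / 289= -1.38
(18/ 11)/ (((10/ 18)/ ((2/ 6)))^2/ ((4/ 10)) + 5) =324/ 2365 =0.14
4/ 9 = 0.44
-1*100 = -100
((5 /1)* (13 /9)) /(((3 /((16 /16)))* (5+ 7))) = 65 /324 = 0.20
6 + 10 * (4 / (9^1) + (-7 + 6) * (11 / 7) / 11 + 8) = 5608 / 63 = 89.02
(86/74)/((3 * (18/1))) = 43/1998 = 0.02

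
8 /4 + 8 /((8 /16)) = 18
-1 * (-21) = 21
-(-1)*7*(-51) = -357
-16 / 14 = -8 / 7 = -1.14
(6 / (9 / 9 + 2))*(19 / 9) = 38 / 9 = 4.22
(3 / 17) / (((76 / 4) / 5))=15 / 323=0.05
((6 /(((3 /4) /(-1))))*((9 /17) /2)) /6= -6 /17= -0.35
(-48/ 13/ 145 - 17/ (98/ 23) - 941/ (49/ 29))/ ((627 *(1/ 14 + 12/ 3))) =-0.22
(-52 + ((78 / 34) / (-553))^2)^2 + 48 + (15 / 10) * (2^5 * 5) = 23369936918753278249 / 7810812466197601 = 2992.00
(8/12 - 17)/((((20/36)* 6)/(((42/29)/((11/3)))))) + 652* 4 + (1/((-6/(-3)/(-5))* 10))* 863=15250207/6380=2390.31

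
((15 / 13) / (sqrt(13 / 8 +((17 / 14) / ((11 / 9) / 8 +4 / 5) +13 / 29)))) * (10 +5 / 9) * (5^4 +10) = 29559250 * sqrt(108158458) / 72727239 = 4226.94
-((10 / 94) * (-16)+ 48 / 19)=-736 / 893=-0.82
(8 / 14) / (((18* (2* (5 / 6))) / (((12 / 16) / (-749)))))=-1 / 52430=-0.00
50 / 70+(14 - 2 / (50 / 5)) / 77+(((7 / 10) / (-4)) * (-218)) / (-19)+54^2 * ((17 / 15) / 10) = 48186189 / 146300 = 329.37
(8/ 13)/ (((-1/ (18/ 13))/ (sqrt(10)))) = -144 * sqrt(10)/ 169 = -2.69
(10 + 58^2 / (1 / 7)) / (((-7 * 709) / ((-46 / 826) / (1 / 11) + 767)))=-3637.83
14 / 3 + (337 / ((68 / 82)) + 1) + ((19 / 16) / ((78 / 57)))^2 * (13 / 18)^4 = 753361941449 / 1827422208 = 412.25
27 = 27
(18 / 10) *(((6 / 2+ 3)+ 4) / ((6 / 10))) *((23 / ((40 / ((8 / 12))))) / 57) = 23 / 114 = 0.20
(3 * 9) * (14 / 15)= 25.20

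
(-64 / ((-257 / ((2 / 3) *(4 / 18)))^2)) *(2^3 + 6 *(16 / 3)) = -40960 / 48149721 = -0.00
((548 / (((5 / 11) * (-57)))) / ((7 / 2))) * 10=-24112 / 399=-60.43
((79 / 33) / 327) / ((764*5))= 79 / 41221620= 0.00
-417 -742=-1159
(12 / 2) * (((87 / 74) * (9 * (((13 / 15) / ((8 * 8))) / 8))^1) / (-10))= -10179 / 947200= -0.01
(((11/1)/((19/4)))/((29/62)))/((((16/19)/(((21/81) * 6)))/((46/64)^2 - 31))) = -24836735/89088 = -278.79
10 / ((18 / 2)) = 10 / 9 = 1.11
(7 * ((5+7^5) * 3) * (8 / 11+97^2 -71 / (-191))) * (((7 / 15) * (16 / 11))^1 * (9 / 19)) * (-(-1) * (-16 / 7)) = -5360683181672448 / 2195545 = -2441618450.85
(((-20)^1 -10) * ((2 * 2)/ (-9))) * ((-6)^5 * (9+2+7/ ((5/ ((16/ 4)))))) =-1721088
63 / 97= 0.65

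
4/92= 1/23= 0.04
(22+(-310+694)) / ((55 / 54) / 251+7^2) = 5502924 / 664201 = 8.29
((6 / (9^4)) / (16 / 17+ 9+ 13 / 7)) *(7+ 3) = 595 / 767637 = 0.00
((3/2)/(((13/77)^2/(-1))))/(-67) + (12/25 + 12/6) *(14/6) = 11162389/1698450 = 6.57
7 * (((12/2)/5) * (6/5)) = 252/25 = 10.08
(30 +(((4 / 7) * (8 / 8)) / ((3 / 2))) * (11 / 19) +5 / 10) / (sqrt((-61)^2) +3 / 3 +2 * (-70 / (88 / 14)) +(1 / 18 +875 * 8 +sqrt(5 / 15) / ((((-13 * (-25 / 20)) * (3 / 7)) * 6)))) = 14292830961820125 / 3275280600685373063 - 2313725700 * sqrt(3) / 467897228669339009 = 0.00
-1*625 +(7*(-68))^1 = -1101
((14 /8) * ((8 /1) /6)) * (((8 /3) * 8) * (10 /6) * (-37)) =-82880 /27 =-3069.63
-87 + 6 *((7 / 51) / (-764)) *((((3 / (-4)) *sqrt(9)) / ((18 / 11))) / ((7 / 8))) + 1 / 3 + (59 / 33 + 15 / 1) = -14974801 / 214302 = -69.88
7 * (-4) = -28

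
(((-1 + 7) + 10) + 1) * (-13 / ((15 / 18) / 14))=-18564 / 5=-3712.80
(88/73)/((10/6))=264/365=0.72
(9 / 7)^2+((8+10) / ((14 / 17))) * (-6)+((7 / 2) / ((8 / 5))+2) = -98237 / 784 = -125.30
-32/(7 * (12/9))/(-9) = 8/21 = 0.38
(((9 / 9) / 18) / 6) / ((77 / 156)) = 13 / 693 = 0.02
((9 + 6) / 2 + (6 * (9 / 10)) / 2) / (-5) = -51 / 25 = -2.04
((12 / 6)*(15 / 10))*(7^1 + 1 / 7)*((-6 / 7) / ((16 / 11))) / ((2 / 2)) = -2475 / 196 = -12.63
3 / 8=0.38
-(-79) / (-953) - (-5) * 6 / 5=5639 / 953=5.92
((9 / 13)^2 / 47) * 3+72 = 572139 / 7943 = 72.03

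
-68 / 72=-17 / 18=-0.94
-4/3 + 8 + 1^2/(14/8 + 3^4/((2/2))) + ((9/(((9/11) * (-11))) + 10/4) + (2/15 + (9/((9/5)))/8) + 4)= 171287/13240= 12.94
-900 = -900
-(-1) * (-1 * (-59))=59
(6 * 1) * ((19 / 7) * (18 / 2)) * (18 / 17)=18468 / 119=155.19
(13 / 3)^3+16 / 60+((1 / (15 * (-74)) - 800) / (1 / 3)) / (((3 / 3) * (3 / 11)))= -17419309 / 1998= -8718.37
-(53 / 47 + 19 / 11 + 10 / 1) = -6646 / 517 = -12.85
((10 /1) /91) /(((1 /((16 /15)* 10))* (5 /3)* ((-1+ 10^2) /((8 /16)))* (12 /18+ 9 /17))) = 544 /183183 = 0.00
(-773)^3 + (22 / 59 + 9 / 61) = -1662341809410 / 3599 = -461889916.48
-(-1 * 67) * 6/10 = 201/5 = 40.20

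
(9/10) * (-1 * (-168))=756/5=151.20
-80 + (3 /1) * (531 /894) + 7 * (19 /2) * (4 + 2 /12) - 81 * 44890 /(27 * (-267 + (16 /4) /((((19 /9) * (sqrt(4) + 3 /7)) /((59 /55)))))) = 1986303644459 /2818118652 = 704.83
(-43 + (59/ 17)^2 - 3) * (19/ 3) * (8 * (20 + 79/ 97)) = -1003830648/ 28033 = -35808.89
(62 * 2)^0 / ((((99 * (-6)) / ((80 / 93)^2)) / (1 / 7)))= -3200 / 17981271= -0.00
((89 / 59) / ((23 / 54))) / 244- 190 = -31452857 / 165554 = -189.99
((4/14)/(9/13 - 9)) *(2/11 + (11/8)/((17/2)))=-3341/282744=-0.01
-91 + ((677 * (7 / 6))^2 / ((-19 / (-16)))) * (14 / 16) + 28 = 157185301 / 342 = 459606.14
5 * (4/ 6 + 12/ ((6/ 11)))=340/ 3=113.33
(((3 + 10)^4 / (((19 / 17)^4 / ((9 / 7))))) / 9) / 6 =2385443281 / 5473482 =435.82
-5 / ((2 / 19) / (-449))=42655 / 2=21327.50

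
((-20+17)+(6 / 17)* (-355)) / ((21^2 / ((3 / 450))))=-727 / 374850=-0.00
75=75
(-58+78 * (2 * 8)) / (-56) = -85 / 4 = -21.25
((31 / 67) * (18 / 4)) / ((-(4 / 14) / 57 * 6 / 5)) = -185535 / 536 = -346.15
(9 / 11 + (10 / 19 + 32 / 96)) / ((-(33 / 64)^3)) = -275775488 / 22532499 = -12.24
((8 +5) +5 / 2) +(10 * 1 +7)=65 / 2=32.50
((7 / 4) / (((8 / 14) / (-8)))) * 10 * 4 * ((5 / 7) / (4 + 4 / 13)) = -325 / 2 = -162.50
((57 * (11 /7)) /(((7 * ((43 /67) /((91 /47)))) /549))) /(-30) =-99939411 /141470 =-706.44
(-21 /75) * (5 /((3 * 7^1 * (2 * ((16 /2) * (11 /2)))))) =-1 /1320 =-0.00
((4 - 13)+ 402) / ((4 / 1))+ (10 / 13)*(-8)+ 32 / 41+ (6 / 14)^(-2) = 1886585 / 19188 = 98.32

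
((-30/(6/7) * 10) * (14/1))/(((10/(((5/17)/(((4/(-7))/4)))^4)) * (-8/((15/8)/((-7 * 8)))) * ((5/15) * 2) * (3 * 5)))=-157565625/42762752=-3.68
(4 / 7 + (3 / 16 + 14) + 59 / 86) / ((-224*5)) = -74383 / 5393920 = -0.01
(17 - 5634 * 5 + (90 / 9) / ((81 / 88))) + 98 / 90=-11397124 / 405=-28141.05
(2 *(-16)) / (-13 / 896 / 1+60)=-28672 / 53747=-0.53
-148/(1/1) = -148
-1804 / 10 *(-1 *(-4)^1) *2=-7216 / 5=-1443.20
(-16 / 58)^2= 64 / 841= 0.08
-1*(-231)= 231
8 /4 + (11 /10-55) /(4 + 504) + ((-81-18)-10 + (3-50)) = -782859 /5080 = -154.11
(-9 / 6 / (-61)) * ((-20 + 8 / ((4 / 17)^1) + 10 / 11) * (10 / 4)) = 0.92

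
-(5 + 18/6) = -8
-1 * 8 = -8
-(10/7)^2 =-100/49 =-2.04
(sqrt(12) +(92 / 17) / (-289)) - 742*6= -21872768 / 4913 +2*sqrt(3)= -4448.55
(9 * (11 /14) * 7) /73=99 /146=0.68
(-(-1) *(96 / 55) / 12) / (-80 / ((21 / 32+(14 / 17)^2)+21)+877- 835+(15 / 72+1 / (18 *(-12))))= 89229168 / 23692559605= 0.00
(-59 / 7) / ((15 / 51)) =-1003 / 35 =-28.66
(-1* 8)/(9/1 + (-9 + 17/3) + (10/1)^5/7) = -168/300119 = -0.00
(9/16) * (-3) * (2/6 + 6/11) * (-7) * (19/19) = 1827/176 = 10.38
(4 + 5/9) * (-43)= -1763/9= -195.89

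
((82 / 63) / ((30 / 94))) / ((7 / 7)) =3854 / 945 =4.08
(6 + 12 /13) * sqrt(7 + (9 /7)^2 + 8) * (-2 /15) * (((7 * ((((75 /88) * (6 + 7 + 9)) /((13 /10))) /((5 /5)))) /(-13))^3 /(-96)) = -2583984375 * sqrt(51) /1003976272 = -18.38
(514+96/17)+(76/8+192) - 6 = 24315/34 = 715.15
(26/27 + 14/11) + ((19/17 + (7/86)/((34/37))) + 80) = 72463295/868428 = 83.44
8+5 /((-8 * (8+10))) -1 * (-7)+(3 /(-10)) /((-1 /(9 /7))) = 15.35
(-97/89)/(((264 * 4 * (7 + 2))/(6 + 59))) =-6305/845856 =-0.01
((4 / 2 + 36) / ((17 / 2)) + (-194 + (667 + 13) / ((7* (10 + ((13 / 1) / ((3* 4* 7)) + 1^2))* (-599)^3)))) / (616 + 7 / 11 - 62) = -0.34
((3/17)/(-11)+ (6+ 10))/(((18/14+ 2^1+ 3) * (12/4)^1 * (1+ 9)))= 0.08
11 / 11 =1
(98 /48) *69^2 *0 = 0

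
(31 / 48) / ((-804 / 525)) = -5425 / 12864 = -0.42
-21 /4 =-5.25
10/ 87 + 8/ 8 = 97/ 87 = 1.11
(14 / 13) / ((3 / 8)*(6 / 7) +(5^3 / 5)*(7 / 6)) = 1176 / 32201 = 0.04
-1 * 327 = -327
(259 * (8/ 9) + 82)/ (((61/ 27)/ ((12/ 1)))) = 101160/ 61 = 1658.36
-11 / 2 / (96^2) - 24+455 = 7944181 / 18432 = 431.00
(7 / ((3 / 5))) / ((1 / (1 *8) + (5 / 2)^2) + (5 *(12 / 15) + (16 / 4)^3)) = 8 / 51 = 0.16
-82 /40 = -41 /20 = -2.05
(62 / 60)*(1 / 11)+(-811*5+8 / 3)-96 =-1368919 / 330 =-4148.24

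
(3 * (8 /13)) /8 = 3 /13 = 0.23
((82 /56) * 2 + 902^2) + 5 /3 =34171561 /42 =813608.60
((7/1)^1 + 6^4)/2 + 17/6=654.33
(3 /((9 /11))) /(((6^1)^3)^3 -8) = 11 /30233064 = 0.00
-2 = -2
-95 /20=-4.75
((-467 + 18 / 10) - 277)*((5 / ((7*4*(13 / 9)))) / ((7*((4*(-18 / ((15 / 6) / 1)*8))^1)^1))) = 18555 / 326144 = 0.06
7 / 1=7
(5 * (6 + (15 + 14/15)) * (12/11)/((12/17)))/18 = 5593/594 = 9.42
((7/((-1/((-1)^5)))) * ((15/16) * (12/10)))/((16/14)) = 441/64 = 6.89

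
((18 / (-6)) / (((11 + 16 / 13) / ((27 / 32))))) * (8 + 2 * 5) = -3159 / 848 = -3.73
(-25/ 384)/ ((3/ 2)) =-25/ 576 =-0.04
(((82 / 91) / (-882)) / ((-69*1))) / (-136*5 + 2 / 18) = -41 / 1882638849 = -0.00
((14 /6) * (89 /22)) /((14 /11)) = 89 /12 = 7.42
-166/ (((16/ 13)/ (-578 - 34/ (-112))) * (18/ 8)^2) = 34906729/ 2268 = 15390.97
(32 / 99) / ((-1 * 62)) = -16 / 3069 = -0.01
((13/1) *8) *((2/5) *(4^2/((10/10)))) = 3328/5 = 665.60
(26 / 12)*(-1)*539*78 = -91091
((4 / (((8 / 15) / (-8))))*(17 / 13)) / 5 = -204 / 13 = -15.69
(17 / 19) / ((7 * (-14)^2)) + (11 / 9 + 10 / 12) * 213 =34240369 / 78204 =437.83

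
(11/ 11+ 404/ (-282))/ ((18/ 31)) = -1891/ 2538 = -0.75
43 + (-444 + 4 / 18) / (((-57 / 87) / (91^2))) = 5609137.19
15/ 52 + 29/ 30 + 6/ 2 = 3319/ 780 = 4.26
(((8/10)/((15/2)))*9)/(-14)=-0.07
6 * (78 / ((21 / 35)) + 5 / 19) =14850 / 19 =781.58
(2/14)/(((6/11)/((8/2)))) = 22/21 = 1.05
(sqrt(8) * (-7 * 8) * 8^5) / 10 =-1835008 * sqrt(2) / 5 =-519018.64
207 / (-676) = -207 / 676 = -0.31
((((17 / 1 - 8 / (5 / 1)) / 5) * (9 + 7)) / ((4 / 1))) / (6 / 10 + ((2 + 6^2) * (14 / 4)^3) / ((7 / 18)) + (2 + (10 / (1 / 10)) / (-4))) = 88 / 29765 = 0.00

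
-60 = -60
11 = 11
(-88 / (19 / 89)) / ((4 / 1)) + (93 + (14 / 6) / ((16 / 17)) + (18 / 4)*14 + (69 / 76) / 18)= 16865 / 304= 55.48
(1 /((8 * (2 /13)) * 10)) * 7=91 /160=0.57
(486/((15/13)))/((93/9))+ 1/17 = 107561/2635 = 40.82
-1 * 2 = -2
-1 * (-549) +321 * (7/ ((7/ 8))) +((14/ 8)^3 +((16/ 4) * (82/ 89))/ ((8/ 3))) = 17792831/ 5696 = 3123.74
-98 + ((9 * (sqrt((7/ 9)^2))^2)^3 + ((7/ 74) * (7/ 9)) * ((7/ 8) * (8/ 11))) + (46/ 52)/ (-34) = 16630180033/ 262285452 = 63.40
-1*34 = -34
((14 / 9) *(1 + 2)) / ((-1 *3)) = -14 / 9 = -1.56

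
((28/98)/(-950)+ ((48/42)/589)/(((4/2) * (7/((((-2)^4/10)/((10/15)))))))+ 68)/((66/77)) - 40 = 24325723/618450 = 39.33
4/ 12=1/ 3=0.33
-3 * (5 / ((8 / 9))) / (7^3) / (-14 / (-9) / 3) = -3645 / 38416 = -0.09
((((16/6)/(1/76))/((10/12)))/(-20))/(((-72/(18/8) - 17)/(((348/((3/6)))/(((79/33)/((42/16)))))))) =2618352/13825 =189.39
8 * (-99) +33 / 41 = -32439 / 41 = -791.20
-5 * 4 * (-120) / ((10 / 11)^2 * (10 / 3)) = 4356 / 5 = 871.20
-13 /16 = -0.81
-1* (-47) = 47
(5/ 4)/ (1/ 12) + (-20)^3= -7985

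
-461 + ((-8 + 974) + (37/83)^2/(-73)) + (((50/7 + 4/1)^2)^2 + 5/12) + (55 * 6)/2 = 16086.93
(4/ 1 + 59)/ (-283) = -63/ 283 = -0.22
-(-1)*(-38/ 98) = -19/ 49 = -0.39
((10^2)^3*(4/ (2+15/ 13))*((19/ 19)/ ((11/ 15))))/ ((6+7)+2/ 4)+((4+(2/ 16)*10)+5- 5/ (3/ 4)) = 2080058179/ 16236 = 128113.96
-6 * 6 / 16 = -9 / 4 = -2.25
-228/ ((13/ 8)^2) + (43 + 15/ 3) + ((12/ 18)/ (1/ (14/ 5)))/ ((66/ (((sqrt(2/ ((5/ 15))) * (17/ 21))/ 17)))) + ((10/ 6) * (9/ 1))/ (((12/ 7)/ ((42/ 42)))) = -20005/ 676 + 2 * sqrt(6)/ 1485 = -29.59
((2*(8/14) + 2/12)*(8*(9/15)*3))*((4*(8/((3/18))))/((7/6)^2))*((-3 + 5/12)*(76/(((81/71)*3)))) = -471049216/3087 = -152591.26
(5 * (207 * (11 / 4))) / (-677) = -11385 / 2708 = -4.20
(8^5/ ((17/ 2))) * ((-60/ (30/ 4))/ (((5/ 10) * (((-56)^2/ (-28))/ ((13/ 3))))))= 851968/ 357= 2386.46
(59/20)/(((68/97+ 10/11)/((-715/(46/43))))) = -387097997/316112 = -1224.56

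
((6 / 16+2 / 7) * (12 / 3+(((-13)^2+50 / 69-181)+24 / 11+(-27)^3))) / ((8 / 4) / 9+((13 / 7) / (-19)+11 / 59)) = -1859405158353 / 44442992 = -41837.98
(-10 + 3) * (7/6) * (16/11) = -392/33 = -11.88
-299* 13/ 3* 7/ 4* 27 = -244881/ 4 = -61220.25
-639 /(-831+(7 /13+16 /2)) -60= -70357 /1188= -59.22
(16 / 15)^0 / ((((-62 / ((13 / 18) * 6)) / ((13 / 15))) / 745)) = -25181 / 558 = -45.13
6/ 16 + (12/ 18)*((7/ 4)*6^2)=339/ 8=42.38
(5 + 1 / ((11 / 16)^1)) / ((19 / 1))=71 / 209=0.34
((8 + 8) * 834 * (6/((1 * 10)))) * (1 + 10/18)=62272/5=12454.40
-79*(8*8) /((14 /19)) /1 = -48032 /7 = -6861.71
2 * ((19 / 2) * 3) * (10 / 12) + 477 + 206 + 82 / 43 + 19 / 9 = 568517 / 774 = 734.52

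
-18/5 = -3.60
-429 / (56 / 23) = -176.20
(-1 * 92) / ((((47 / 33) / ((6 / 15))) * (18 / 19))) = -19228 / 705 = -27.27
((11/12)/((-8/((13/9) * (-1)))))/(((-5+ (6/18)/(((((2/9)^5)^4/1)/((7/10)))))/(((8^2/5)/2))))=27262976/69630265810833721533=0.00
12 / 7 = 1.71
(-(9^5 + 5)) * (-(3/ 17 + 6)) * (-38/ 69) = -78541820/ 391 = -200874.22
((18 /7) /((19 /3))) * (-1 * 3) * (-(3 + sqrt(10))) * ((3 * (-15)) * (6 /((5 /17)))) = -148716 * sqrt(10) /133 - 446148 /133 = -6890.45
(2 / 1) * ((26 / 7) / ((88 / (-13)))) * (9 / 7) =-1521 / 1078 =-1.41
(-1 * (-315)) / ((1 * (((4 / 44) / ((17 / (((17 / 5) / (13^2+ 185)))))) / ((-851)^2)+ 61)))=4441560943050 / 860111801671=5.16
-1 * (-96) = 96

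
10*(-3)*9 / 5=-54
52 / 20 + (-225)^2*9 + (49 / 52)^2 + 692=6169452997 / 13520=456320.49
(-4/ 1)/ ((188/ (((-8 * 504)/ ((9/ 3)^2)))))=448/ 47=9.53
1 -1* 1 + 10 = 10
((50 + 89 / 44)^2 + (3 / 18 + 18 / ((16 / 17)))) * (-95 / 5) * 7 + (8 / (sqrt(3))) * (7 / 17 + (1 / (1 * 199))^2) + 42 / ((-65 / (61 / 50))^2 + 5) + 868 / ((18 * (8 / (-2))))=-22278949660889789 / 61455057840 + 739264 * sqrt(3) / 673217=-362522.36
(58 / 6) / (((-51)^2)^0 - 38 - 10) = -29 / 141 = -0.21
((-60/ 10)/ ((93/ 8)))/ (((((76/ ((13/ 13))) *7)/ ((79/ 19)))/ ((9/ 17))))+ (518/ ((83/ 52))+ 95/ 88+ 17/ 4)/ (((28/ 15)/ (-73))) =-501905537812479/ 38907794464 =-12899.87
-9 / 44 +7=299 / 44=6.80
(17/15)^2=289/225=1.28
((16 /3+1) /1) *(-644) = -12236 /3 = -4078.67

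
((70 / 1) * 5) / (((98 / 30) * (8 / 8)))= 750 / 7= 107.14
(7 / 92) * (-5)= -0.38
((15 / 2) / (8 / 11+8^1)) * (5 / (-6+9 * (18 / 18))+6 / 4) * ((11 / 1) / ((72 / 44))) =126445 / 6912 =18.29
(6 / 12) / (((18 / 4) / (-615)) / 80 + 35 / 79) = 1295600 / 1147763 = 1.13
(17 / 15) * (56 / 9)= 952 / 135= 7.05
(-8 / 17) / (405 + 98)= -8 / 8551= -0.00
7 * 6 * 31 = 1302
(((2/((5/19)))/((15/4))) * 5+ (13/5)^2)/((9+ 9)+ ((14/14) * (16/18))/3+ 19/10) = 3258/3895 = 0.84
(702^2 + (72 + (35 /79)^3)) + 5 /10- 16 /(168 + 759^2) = 280065518910634885 /568226461422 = 492876.59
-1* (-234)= 234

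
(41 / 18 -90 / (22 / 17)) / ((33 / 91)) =-1212029 / 6534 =-185.50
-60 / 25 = -12 / 5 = -2.40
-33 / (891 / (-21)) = 7 / 9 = 0.78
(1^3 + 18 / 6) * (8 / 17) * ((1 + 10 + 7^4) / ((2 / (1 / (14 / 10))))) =192960 / 119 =1621.51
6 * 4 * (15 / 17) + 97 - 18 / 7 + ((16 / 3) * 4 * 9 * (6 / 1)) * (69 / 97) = 10793501 / 11543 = 935.07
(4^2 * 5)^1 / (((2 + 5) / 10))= 800 / 7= 114.29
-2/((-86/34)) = 34/43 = 0.79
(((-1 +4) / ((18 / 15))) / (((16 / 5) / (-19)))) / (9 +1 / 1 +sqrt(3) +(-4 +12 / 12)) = -3325 / 1472 +475 * sqrt(3) / 1472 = -1.70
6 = 6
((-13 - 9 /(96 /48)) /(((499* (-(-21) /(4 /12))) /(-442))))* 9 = 1105 /499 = 2.21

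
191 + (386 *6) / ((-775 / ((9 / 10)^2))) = 3653726 / 19375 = 188.58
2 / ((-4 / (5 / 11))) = -5 / 22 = -0.23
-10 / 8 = -1.25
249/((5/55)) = 2739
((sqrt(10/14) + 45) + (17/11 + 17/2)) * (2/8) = sqrt(35)/28 + 1211/88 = 13.97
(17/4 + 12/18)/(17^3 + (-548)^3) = -1/33470172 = -0.00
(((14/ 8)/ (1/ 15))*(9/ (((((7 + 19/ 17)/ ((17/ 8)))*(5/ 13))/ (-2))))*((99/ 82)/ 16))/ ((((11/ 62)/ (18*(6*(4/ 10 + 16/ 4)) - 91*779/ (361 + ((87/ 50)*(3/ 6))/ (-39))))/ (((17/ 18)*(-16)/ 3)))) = 6800297160860931/ 35401804240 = 192089.00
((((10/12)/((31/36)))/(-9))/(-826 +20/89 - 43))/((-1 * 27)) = -0.00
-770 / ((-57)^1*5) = 154 / 57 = 2.70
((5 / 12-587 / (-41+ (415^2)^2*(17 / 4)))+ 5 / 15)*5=7563669859955 / 2016978641844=3.75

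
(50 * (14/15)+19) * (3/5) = 197/5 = 39.40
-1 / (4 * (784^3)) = -1 / 1927561216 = -0.00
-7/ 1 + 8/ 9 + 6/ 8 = -193/ 36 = -5.36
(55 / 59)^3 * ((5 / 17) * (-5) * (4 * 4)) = -19.06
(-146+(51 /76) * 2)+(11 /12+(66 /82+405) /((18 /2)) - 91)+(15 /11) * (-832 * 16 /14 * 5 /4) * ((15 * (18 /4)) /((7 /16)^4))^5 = -658765052262171127705616248984670343923535 /19144718037318642623932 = -34409754741649670040.84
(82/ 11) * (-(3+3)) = -492/ 11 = -44.73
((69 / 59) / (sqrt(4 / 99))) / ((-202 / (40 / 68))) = -1035*sqrt(11) / 202606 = -0.02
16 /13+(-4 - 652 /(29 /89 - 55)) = 289594 /31629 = 9.16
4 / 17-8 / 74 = 80 / 629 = 0.13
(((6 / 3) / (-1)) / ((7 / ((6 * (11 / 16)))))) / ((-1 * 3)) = 11 / 28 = 0.39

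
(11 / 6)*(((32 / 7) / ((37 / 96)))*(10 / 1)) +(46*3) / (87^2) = 217.47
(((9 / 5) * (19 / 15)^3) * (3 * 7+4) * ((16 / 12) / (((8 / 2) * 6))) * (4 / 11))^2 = 188183524 / 55130625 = 3.41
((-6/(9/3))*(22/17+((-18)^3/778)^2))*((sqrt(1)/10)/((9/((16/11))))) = -2366096224/1273366215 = -1.86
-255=-255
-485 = -485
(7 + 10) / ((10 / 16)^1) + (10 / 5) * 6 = 39.20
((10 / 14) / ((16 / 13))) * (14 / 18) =65 / 144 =0.45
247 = 247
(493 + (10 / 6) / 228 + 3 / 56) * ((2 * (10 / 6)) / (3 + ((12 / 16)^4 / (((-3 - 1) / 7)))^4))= 6489250282046750720 / 12216187207072359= 531.20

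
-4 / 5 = -0.80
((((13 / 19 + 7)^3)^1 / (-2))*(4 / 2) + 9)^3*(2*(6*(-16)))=5449714375371874584000 / 322687697779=16888509890.15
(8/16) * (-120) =-60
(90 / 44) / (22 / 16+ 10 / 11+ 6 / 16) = 10 / 13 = 0.77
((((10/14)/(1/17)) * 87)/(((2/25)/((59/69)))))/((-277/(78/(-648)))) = 47266375/9632952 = 4.91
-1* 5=-5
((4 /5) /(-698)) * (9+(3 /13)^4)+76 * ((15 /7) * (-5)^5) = -35510249032464 /69774523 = -508928.58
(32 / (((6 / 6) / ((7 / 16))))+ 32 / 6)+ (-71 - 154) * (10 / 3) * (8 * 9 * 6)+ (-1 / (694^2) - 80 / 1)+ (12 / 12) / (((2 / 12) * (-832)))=-324060.67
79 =79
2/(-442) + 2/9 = 433/1989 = 0.22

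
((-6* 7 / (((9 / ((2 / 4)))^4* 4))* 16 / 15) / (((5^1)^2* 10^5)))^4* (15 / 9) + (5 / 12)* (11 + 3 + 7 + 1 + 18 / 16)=4184676940156135070800781250000000000000002401 / 434301606762150234375000000000000000000000000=9.64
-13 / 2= -6.50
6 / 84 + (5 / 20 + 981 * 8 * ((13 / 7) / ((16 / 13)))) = 331587 / 28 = 11842.39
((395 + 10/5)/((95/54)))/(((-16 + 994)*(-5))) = -3573/77425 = -0.05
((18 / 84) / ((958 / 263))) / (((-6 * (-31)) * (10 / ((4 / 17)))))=263 / 35340620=0.00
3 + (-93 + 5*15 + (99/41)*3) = -318/41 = -7.76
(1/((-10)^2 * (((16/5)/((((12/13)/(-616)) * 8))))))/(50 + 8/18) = -0.00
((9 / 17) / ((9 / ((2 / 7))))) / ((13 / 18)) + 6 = 9318 / 1547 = 6.02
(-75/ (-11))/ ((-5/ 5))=-75/ 11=-6.82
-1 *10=-10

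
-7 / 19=-0.37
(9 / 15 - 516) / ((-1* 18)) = 28.63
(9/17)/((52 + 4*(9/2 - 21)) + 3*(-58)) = -9/3196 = -0.00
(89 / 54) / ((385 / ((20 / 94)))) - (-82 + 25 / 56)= 63751465 / 781704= 81.55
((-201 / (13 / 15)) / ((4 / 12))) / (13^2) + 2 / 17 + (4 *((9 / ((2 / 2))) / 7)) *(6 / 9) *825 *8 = 5915036003 / 261443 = 22624.57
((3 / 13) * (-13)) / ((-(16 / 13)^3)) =6591 / 4096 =1.61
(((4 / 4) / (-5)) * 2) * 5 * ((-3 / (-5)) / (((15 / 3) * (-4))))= 0.06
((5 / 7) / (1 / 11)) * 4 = 31.43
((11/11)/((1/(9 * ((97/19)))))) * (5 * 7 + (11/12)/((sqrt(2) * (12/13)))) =13871 * sqrt(2)/608 + 30555/19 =1640.42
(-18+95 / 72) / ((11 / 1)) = -1201 / 792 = -1.52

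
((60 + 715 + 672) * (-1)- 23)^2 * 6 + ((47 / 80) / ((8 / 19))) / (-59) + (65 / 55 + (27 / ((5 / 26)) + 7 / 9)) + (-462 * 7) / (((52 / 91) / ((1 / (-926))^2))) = 10390102922857995481 / 801362770560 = 12965542.33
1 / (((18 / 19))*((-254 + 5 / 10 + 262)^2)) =38 / 2601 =0.01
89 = 89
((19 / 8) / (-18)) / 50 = -0.00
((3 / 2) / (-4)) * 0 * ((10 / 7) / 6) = 0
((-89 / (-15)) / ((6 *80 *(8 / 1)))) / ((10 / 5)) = 89 / 115200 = 0.00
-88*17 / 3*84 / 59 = -41888 / 59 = -709.97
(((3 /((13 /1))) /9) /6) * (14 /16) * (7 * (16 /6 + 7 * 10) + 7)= 833 /432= 1.93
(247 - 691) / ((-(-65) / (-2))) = 888 / 65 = 13.66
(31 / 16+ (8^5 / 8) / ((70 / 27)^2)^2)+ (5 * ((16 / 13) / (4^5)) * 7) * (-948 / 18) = 169268305333 / 1872780000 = 90.38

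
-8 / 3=-2.67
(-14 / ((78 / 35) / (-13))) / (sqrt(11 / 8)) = 490 * sqrt(22) / 33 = 69.65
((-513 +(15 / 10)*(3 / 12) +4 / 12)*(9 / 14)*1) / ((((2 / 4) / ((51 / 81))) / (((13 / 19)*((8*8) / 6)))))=-10868780 / 3591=-3026.67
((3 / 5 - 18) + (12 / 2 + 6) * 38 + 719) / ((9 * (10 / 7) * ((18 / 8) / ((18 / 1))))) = 162064 / 225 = 720.28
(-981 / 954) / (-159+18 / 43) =0.01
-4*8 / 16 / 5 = -2 / 5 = -0.40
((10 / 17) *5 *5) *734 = 183500 / 17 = 10794.12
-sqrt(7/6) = -sqrt(42)/6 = -1.08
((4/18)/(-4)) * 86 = -43/9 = -4.78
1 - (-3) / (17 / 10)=47 / 17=2.76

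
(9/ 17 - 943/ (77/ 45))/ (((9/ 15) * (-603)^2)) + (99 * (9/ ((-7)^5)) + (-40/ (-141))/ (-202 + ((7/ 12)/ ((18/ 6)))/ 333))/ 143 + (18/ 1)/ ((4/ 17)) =76.50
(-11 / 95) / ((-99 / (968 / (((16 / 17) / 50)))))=10285 / 171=60.15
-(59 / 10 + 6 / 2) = -89 / 10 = -8.90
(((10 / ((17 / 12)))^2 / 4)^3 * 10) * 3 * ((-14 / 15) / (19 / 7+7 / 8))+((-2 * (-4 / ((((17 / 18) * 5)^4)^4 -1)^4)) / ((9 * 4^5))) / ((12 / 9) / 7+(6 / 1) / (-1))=-67483653047570888756399960965285113520745367578716376216622457784065455620656152971429900476776580809122966175169231588314596749655801856 / 4475428353558551054739095860332563293369816606501046218389461078925022031412611030254078578853756985160938347180655444753945356878109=-15078.70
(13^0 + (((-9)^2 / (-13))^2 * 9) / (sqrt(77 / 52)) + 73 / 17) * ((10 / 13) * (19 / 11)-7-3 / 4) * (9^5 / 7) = -12806959104873 * sqrt(1001) / 26052026-9759913965 / 34034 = -15840034.05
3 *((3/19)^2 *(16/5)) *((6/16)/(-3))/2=-27/1805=-0.01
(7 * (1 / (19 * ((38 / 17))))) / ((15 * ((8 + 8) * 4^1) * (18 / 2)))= 119 / 6238080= 0.00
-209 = -209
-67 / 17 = -3.94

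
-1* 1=-1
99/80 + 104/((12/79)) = 164617/240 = 685.90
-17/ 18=-0.94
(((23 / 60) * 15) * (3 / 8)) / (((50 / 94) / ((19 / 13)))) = 61617 / 10400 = 5.92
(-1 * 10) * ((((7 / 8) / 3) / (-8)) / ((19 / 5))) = 175 / 1824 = 0.10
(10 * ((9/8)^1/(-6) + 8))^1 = 625/8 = 78.12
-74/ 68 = -37/ 34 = -1.09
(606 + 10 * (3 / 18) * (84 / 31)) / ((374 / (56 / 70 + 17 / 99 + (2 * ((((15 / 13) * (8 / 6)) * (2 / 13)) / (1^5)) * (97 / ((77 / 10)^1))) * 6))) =203653440649 / 3394636245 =59.99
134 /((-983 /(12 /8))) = -201 /983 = -0.20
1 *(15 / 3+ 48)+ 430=483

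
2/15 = 0.13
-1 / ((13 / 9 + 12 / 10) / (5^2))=-1125 / 119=-9.45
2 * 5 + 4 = 14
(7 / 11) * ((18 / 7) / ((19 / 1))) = 18 / 209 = 0.09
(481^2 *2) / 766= 231361 / 383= 604.08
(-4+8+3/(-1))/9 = 1/9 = 0.11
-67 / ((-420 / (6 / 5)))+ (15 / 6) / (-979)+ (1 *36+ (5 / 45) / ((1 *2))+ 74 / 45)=12982623 / 342650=37.89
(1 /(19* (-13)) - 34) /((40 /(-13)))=8399 /760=11.05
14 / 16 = 7 / 8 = 0.88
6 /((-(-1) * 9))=0.67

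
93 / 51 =31 / 17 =1.82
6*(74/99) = 148/33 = 4.48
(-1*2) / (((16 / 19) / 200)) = -475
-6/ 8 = -3/ 4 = -0.75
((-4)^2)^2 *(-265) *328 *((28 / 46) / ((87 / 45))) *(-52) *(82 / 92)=4981225267200 / 15341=324700167.34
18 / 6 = 3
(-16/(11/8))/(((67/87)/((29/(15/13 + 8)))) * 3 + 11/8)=-11195392/2024517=-5.53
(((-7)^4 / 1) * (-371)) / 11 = -890771 / 11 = -80979.18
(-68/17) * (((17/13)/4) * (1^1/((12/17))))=-289/156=-1.85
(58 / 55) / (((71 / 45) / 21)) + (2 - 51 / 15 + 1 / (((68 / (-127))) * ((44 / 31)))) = 12023661 / 1062160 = 11.32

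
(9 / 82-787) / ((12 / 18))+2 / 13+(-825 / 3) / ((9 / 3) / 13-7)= -4859069 / 4264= -1139.56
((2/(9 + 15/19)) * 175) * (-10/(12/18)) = -16625/31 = -536.29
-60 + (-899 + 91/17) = -16212/17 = -953.65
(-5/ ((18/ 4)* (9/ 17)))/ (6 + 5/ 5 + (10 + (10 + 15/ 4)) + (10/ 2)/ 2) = -680/ 10773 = -0.06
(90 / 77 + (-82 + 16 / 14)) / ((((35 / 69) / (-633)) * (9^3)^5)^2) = -144512672824 / 49364765485305782672664474218325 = -0.00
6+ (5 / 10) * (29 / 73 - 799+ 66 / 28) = -801499 / 2044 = -392.12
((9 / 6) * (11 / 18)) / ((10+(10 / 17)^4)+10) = 918731 / 20165040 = 0.05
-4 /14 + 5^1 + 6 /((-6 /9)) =-30 /7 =-4.29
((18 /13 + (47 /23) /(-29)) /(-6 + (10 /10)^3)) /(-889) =2279 /7708519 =0.00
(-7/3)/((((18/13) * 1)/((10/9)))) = -455/243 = -1.87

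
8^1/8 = 1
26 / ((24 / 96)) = 104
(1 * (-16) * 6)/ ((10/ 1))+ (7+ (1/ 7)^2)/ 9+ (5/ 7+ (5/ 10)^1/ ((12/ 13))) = -133429/ 17640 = -7.56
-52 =-52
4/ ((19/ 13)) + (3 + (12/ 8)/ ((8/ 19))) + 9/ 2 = 4195/ 304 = 13.80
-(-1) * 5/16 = 5/16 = 0.31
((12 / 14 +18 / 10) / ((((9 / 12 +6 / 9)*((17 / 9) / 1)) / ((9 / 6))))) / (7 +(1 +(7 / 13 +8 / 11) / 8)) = 1915056 / 10489255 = 0.18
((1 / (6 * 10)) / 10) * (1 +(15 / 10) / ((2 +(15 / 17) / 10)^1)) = 61 / 21300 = 0.00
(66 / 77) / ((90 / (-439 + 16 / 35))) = -15349 / 3675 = -4.18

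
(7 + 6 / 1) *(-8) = -104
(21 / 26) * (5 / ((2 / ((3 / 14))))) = 45 / 104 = 0.43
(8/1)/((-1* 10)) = -4/5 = -0.80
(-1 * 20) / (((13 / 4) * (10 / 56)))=-448 / 13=-34.46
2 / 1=2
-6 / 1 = -6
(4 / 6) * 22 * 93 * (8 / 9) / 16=682 / 9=75.78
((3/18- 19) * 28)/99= -1582/297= -5.33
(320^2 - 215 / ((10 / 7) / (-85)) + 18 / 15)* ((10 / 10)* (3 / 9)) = 383979 / 10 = 38397.90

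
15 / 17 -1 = -2 / 17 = -0.12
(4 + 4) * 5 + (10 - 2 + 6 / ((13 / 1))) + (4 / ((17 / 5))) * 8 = 12790 / 221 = 57.87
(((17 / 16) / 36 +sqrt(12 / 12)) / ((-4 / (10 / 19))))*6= -2965 / 3648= -0.81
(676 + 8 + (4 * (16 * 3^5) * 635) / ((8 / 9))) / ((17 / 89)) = 988847316 / 17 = 58167489.18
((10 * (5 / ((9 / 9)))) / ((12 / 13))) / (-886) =-325 / 5316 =-0.06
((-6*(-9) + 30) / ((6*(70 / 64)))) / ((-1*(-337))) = 64 / 1685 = 0.04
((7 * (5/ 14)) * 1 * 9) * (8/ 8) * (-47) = -2115/ 2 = -1057.50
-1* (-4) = 4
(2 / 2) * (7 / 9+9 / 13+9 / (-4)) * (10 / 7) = -1825 / 1638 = -1.11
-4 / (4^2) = -1 / 4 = -0.25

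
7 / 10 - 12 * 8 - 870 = -9653 / 10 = -965.30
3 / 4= 0.75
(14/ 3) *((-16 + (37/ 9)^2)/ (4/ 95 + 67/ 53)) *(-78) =-133790020/ 532737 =-251.14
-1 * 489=-489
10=10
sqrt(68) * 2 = 4 * sqrt(17) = 16.49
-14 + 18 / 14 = -12.71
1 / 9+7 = 64 / 9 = 7.11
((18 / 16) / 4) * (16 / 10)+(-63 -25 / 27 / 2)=-34027 / 540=-63.01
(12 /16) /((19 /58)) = 87 /38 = 2.29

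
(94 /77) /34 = 47 /1309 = 0.04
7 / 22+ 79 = 1745 / 22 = 79.32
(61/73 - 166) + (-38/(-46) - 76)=-403528/1679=-240.34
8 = 8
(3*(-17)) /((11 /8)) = -408 /11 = -37.09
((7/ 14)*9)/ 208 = 9/ 416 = 0.02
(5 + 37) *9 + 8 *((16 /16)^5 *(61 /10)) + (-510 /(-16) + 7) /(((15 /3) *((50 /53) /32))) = 86316 /125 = 690.53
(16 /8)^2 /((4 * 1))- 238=-237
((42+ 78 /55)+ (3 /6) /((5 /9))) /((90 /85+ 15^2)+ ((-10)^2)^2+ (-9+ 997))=16575 /4194058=0.00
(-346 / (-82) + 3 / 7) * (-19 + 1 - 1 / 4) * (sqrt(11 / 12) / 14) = -48691 * sqrt(33) / 48216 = -5.80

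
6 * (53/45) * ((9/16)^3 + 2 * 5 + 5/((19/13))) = 18697181/194560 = 96.10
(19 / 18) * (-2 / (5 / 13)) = -247 / 45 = -5.49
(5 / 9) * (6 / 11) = 10 / 33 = 0.30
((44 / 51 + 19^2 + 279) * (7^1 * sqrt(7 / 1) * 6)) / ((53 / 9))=4118184 * sqrt(7) / 901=12092.89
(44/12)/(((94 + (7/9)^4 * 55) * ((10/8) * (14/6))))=288684/26207615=0.01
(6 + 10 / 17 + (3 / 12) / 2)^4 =694837277761 / 342102016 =2031.08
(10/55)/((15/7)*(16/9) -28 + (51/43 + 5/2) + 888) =3612/17233667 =0.00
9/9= 1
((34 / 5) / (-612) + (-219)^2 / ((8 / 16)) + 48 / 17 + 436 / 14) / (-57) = -1027688281 / 610470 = -1683.44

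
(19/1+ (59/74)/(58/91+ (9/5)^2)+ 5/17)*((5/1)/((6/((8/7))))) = 18.57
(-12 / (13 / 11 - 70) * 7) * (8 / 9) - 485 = -1098971 / 2271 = -483.92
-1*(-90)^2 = -8100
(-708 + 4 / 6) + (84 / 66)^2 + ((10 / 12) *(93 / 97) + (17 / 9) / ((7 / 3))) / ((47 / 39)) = -16319638117 / 23168838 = -704.38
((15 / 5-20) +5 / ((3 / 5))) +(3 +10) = 13 / 3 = 4.33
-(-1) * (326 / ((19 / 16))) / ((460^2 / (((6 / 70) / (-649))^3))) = -0.00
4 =4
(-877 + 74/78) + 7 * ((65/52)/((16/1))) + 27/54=-2184011/2496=-875.00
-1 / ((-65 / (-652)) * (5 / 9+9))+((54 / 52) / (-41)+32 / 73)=-10652609 / 16730870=-0.64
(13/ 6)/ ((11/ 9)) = 39/ 22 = 1.77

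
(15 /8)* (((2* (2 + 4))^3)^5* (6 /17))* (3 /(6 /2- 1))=259993489071144960 /17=15293734651243821.18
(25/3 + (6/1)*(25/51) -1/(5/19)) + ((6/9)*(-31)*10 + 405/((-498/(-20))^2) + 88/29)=-195.50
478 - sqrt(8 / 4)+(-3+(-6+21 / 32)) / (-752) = 476.60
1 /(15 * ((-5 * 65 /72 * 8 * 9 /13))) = -1 /375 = -0.00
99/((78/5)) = 165/26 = 6.35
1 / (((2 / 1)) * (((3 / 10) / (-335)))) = -1675 / 3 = -558.33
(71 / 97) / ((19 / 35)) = 2485 / 1843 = 1.35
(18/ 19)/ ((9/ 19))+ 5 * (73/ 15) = 79/ 3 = 26.33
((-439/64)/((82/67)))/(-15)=29413/78720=0.37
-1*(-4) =4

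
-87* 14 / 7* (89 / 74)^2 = -689127 / 2738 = -251.69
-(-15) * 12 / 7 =180 / 7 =25.71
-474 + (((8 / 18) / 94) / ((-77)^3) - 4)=-92308233404 / 193113459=-478.00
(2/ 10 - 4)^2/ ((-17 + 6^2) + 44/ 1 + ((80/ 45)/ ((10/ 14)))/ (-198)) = 321651/ 1403045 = 0.23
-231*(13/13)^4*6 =-1386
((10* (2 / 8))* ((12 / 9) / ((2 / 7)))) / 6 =35 / 18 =1.94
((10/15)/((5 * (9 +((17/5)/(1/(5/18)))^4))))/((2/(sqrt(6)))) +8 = 34992 * sqrt(6)/5141525 +8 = 8.02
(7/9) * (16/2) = 56/9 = 6.22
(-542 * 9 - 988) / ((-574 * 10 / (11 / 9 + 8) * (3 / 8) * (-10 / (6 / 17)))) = -139108 / 156825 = -0.89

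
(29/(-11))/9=-29/99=-0.29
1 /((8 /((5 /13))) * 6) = 5 /624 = 0.01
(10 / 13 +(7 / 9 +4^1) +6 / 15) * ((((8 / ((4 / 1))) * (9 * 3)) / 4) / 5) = 10437 / 650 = 16.06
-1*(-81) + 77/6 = 563/6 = 93.83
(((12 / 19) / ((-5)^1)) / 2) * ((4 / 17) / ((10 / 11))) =-132 / 8075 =-0.02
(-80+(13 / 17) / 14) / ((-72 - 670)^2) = -359 / 2472344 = -0.00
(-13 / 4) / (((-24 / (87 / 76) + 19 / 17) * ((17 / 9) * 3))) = 1131 / 39140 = 0.03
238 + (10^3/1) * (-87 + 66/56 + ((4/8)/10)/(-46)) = -13779107/161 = -85584.52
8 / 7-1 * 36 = -244 / 7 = -34.86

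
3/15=1/5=0.20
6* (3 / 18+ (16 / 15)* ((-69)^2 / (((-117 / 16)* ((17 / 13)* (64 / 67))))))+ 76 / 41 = -11615359 / 3485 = -3332.96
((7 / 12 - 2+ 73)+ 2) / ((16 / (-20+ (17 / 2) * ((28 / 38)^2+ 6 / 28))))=-121060183 / 1940736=-62.38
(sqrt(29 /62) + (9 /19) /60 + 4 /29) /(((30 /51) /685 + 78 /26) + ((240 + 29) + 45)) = 3742703 /8136010900 + 2329 * sqrt(1798) /45774290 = 0.00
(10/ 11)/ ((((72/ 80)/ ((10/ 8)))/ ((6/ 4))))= 125/ 66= 1.89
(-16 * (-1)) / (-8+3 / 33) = -176 / 87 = -2.02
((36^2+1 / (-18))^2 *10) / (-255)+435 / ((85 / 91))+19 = -540144289 / 8262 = -65376.94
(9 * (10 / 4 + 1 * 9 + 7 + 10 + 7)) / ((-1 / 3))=-1917 / 2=-958.50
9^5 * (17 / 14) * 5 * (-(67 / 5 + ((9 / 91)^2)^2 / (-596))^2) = -7527221944026536094606370346697 / 116928855294540707847520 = -64374374.70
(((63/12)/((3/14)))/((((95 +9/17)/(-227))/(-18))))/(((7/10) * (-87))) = -57885/3364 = -17.21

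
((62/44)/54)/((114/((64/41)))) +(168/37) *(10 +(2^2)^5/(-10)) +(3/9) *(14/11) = -53817890474/128406465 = -419.12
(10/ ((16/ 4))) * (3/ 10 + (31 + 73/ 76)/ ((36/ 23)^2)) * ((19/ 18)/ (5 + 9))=6572449/ 2612736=2.52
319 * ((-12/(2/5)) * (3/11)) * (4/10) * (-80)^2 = -6681600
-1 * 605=-605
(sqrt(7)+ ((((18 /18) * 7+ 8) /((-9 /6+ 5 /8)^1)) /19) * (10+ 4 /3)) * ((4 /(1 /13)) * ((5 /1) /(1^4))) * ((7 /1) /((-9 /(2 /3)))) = 707200 /513 -3640 * sqrt(7) /27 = 1021.87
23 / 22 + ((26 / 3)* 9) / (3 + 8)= 179 / 22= 8.14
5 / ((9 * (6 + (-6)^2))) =5 / 378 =0.01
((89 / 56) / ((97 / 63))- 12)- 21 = -24807 / 776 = -31.97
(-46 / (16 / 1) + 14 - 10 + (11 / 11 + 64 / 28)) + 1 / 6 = 769 / 168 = 4.58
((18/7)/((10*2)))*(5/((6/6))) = 0.64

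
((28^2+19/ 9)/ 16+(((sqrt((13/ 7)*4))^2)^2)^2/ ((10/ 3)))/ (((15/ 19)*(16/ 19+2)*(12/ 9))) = 600792239591/ 1867017600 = 321.79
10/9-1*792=-7118/9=-790.89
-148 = -148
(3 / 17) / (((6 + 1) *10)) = 3 / 1190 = 0.00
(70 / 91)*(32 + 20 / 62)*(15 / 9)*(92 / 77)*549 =843483600 / 31031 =27181.97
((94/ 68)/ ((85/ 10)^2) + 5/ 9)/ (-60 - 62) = -0.00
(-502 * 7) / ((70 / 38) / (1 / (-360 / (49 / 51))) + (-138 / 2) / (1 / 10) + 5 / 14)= 133532 / 52435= 2.55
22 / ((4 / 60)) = 330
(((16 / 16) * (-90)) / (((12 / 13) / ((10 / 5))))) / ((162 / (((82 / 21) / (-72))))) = 2665 / 40824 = 0.07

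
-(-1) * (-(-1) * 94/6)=47/3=15.67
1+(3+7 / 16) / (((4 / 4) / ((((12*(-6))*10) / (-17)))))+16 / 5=12732 / 85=149.79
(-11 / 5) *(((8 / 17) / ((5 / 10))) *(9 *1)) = -1584 / 85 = -18.64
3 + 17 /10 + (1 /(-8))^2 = 1509 /320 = 4.72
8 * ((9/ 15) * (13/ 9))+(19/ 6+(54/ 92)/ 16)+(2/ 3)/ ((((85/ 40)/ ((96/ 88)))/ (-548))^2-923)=4142764594050823/ 408719408144480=10.14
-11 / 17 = -0.65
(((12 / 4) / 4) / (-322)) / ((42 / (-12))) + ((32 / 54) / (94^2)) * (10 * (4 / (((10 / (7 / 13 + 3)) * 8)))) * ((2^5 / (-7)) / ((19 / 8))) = 29027975 / 66411049068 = 0.00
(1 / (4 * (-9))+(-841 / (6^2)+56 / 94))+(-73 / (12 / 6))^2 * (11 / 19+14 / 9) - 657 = 7729445 / 3572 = 2163.90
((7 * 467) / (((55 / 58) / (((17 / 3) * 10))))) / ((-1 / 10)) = -64464680 / 33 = -1953475.15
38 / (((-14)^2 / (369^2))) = 2587059 / 98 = 26398.56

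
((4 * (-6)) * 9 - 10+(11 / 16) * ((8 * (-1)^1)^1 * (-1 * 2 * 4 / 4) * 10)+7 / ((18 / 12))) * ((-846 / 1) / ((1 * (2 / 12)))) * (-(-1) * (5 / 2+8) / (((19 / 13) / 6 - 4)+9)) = 462839832 / 409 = 1131637.73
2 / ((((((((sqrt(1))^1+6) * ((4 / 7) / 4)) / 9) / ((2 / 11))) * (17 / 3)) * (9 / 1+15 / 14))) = 504 / 8789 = 0.06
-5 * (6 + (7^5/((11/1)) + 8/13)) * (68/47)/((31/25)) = -8952.27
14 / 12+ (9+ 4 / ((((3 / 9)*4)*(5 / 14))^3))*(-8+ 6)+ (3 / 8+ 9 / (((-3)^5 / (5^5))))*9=-1129213 / 1000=-1129.21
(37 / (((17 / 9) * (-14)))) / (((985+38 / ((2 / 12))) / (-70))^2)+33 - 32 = 24896723 / 25013273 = 1.00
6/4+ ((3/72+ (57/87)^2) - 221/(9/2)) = -2854433/60552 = -47.14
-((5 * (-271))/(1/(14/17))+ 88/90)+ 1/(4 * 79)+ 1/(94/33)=12671325169/11361780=1115.26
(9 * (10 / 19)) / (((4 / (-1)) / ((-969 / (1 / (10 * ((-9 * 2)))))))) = -206550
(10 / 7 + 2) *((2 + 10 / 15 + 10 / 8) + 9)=310 / 7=44.29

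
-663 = -663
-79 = -79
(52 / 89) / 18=26 / 801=0.03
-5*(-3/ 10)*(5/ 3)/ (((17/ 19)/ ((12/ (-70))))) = -57/ 119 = -0.48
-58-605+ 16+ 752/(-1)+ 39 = -1360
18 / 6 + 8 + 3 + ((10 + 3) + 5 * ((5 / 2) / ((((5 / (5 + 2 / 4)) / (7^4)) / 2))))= 132109 / 2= 66054.50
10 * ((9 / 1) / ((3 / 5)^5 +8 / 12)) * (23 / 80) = 1940625 / 55832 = 34.76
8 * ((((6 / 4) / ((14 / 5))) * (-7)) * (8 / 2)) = -120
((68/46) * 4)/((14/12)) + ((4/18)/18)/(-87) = 5750191/1134567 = 5.07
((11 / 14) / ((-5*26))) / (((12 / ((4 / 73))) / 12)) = -11 / 33215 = -0.00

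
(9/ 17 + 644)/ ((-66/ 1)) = -10957/ 1122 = -9.77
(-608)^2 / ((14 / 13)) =2402816 / 7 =343259.43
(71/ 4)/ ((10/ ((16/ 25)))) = 142/ 125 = 1.14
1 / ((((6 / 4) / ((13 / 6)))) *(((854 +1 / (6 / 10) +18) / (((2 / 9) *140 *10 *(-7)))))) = -254800 / 70767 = -3.60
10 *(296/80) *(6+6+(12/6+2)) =592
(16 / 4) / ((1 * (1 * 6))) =2 / 3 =0.67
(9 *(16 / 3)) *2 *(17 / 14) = 816 / 7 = 116.57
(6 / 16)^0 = 1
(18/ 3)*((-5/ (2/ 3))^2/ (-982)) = -675/ 1964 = -0.34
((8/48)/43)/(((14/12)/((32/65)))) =32/19565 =0.00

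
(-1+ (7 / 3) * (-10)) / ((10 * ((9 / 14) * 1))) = -511 / 135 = -3.79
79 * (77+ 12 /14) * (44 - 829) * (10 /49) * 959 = -46303499750 /49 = -944969382.65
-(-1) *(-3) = -3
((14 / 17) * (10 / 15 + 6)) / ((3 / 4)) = 1120 / 153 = 7.32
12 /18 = 2 /3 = 0.67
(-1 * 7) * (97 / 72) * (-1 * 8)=679 / 9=75.44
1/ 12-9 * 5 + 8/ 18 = -1601/ 36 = -44.47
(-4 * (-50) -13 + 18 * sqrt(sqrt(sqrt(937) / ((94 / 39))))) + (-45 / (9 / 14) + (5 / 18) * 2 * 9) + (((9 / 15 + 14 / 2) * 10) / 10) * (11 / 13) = 9 * 39^(1 / 4) * 937^(1 / 8) * 94^(3 / 4) / 47 + 8348 / 65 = 162.41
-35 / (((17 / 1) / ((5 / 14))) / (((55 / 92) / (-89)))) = 1375 / 278392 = 0.00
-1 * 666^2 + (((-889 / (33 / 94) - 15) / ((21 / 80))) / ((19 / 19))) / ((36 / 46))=-2843794892 / 6237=-455955.57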